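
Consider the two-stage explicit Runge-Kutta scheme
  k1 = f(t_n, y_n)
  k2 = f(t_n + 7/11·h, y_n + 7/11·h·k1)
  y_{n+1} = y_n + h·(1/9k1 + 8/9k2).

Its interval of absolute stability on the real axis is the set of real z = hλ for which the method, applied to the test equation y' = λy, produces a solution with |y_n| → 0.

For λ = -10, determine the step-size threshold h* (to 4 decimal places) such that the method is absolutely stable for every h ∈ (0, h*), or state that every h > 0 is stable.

On y'=λy, z=hλ:
  k1=λy_n ⇒ h·k1=z·y_n;  k2=λ(1+7/11z)y_n ⇒ h·k2=z(1+7/11z)y_n
  y_{n+1}/y_n = 1 + 1/9z + 8/9z(1+7/11z) = 1 + z + 56/99z²
  Hence R(z) = 1 + z + 56/99z².

Need |R(x)|<1, x<0.
x=-1.62: |R|=0.8645
R=1: x+56/99x²=0 ⇒ x=−99/56=-1.7679; min R=1−1/(4·56/99)=0.5580>−1
Confirm numerically:
  x=-1.694: |R|=0.92923 <1
  x=-1.030: |R|=0.57011 <1
  x=-0.797: |R|=0.56231 <1
  x=-0.791: |R|=0.56292 <1
  x=-2.154: |R|=1.47049 >1
  x=-1.929: |R|=1.17583 >1
Interval (-1.7679, 0).

(-1.7679,0); λ=-10 ⇒ h* = (99/56)/10 = 0.1768.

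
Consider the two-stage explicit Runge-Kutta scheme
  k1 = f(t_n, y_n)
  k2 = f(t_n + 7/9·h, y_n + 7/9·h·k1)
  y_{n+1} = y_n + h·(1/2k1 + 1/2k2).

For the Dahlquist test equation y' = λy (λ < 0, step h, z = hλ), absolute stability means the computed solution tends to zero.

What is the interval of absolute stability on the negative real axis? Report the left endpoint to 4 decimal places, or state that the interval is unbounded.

(-2.5714, 0).

With y'=λy (z=hλ):
  k1=λy_n ⇒ h·k1=z·y_n;  k2=λ(1+7/9z)y_n ⇒ h·k2=z(1+7/9z)y_n
  y_{n+1}/y_n = 1 + 1/2z + 1/2z(1+7/9z) = 1 + z + 7/18z²
  so R(z) = 1 + z + 7/18z².

Need |R(x)|<1, x<0.
x=-0.82: |R|=0.4415
R=1: x+7/18x²=0 ⇒ x=−18/7=-2.5714; min R=1−1/(4·7/18)=0.3571>−1
Confirm numerically:
  x=-2.279: |R|=0.74083 <1
  x=-1.589: |R|=0.39291 <1
  x=-1.078: |R|=0.37392 <1
  x=-3.045: |R|=1.56079 >1
  x=-3.003: |R|=1.50400 >1
Interval (-2.5714, 0).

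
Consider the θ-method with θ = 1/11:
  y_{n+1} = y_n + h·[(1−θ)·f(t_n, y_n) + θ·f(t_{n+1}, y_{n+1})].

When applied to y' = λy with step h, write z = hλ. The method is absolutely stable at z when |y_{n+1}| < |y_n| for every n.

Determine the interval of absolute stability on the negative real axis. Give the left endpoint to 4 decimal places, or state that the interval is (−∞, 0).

z∈(-2.4444,0).

On y'=λy, z=hλ:
  y_{n+1} = y_n + z·[10/11·y_n + 1/11·y_{n+1}] ⇒ (1 − 1/11z)y_{n+1} = (1 + 10/11z)y_n
  R(z) = (1 + 10/11z)/(1 − 1/11z).

Solve |R(x)|<1 on ℝ⁻.
x=-1.12: |R|=0.0165
R=−1: 1+10/11x = −1+1/11x ⇒ -9/11x=2 ⇒ x=2/(-9/11)=-2.4444
Confirm numerically:
  x=-2.370: |R|=0.94989 <1
  x=-1.837: |R|=0.57412 <1
  x=-1.283: |R|=0.14899 <1
  x=-1.201: |R|=0.08278 <1
  x=-2.941: |R|=1.32057 >1
  x=-2.837: |R|=1.25533 >1
  x=-2.724: |R|=1.18333 >1
Interval (-2.4444, 0).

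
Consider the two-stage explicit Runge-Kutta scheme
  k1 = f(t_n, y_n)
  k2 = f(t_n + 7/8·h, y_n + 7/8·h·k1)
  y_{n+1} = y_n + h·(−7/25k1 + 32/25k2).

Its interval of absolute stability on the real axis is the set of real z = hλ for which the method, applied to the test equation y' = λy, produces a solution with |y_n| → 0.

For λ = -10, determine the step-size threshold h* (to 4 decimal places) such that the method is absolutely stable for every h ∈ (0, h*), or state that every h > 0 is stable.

(-0.8929,0); λ=-10 ⇒ h* = (25/28)/10 = 0.0893.

With y'=λy (z=hλ):
  k1=λy_n ⇒ h·k1=z·y_n;  k2=λ(1+7/8z)y_n ⇒ h·k2=z(1+7/8z)y_n
  y_{n+1}/y_n = 1 − 7/25z + 32/25z(1+7/8z) = 1 + z + 28/25z²
  ⇒ R(z) = 1 + z + 28/25z².

Solve |R(x)|<1 on ℝ⁻.
x=-0.84: |R|=0.9503
R=1: x+28/25x²=0 ⇒ x=−25/28=-0.8929; min R=1−1/(4·28/25)=0.7768>−1
Confirm numerically:
  x=-0.785: |R|=0.90517 <1
  x=-0.538: |R|=0.78618 <1
  x=-0.504: |R|=0.78050 <1
  x=-0.472: |R|=0.77752 <1
  x=-1.415: |R|=1.82749 >1
  x=-1.016: |R|=1.14013 >1
Interval (-0.8929, 0).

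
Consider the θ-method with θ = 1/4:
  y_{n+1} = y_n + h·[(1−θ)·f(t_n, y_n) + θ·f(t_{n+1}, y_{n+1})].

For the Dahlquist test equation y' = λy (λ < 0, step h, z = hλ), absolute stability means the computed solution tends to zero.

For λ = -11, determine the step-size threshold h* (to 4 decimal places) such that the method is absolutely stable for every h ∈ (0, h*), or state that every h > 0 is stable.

(-4.0000,0); λ=-11 ⇒ h* = (4)/11 = 0.3636.

On y'=λy, z=hλ:
  y_{n+1} = y_n + z·[3/4·y_n + 1/4·y_{n+1}] ⇒ (1 − 1/4z)y_{n+1} = (1 + 3/4z)y_n
  ⇒ R(z) = (1 + 3/4z)/(1 − 1/4z).

Find x<0 with |R(x)|<1.
x=-1.76: |R|=0.2222
R=−1: 1+3/4x = −1+1/4x ⇒ -1/2x=2 ⇒ x=2/(-1/2)=-4.0000
Confirm numerically:
  x=-2.389: |R|=0.49570 <1
  x=-2.115: |R|=0.38348 <1
  x=-1.951: |R|=0.31138 <1
  x=-1.871: |R|=0.27474 <1
  x=-4.574: |R|=1.13389 >1
  x=-4.476: |R|=1.11232 >1
  x=-4.023: |R|=1.00573 >1
So |R|<1 on (-4.0000, 0).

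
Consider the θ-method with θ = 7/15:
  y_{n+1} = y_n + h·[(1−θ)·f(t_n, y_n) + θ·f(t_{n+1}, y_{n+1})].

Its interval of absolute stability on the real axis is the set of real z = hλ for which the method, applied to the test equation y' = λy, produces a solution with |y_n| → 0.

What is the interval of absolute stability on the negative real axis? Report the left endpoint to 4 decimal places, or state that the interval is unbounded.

With y'=λy (z=hλ):
  y_{n+1} = y_n + z·[8/15·y_n + 7/15·y_{n+1}] ⇒ (1 − 7/15z)y_{n+1} = (1 + 8/15z)y_n
  ⇒ R(z) = (1 + 8/15z)/(1 − 7/15z).

Solve |R(x)|<1 on ℝ⁻.
x=-0.36: |R|=0.6918
R=−1: 1+8/15x = −1+7/15x ⇒ -1/15x=2 ⇒ x=2/(-1/15)=-30.0000
Confirm numerically:
  x=-27.641: |R|=0.98869 <1
  x=-25.699: |R|=0.97793 <1
  x=-17.769: |R|=0.91225 <1
  x=-30.476: |R|=1.00208 >1
  x=-30.375: |R|=1.00165 >1
  x=-30.322: |R|=1.00142 >1
Interval (-30.0000, 0).

(-30.0000, 0).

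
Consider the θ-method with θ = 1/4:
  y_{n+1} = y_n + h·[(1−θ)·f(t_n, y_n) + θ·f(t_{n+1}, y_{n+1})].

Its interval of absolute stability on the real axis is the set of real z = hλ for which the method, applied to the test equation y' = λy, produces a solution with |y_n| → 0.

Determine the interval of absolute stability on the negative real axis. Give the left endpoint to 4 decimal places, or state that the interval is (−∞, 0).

Test eqn y'=λy, z=hλ:
  y_{n+1} = y_n + z·[3/4·y_n + 1/4·y_{n+1}] ⇒ (1 − 1/4z)y_{n+1} = (1 + 3/4z)y_n
  Hence R(z) = (1 + 3/4z)/(1 − 1/4z).

Need |R(x)|<1, x<0.
x=-1.79: |R|=0.2366
R=−1: 1+3/4x = −1+1/4x ⇒ -1/2x=2 ⇒ x=2/(-1/2)=-4.0000
Confirm numerically:
  x=-3.109: |R|=0.74933 <1
  x=-3.010: |R|=0.71755 <1
  x=-2.324: |R|=0.46996 <1
  x=-2.214: |R|=0.42517 <1
  x=-4.498: |R|=1.11720 >1
  x=-4.296: |R|=1.07136 >1
  x=-4.125: |R|=1.03077 >1
So |R|<1 on (-4.0000, 0).

z∈(-4.0000,0).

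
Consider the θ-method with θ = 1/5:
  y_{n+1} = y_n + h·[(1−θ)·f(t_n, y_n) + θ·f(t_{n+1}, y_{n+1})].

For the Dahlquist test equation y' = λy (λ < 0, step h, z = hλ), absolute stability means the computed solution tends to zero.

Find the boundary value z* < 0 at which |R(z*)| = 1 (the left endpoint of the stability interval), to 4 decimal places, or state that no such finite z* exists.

z* = -3.3333.

On y'=λy, z=hλ:
  y_{n+1} = y_n + z·[4/5·y_n + 1/5·y_{n+1}] ⇒ (1 − 1/5z)y_{n+1} = (1 + 4/5z)y_n
  Hence R(z) = (1 + 4/5z)/(1 − 1/5z).

Boundary: |R(x)|=1, x<0.
x=-1.17: |R|=0.0519
R=−1: 1+4/5x = −1+1/5x ⇒ -3/5x=2 ⇒ x=2/(-3/5)=-3.3333
Confirm numerically:
  x=-2.457: |R|=0.64745 <1
  x=-2.450: |R|=0.64430 <1
  x=-1.778: |R|=0.31160 <1
  x=-3.636: |R|=1.10514 >1
  x=-3.563: |R|=1.08046 >1
Stable set (-3.3333, 0).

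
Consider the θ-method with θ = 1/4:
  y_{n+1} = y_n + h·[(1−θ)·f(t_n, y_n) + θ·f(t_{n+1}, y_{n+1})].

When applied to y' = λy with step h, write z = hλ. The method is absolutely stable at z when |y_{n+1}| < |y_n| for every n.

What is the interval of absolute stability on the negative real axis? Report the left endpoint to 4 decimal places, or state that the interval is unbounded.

(-4.0000, 0).

Set f=λy, z=hλ:
  y_{n+1} = y_n + z·[3/4·y_n + 1/4·y_{n+1}] ⇒ (1 − 1/4z)y_{n+1} = (1 + 3/4z)y_n
  R(z) = (1 + 3/4z)/(1 − 1/4z).

Solve |R(x)|<1 on ℝ⁻.
x=-1.16: |R|=0.1008
R=−1: 1+3/4x = −1+1/4x ⇒ -1/2x=2 ⇒ x=2/(-1/2)=-4.0000
Confirm numerically:
  x=-3.850: |R|=0.96178 <1
  x=-3.392: |R|=0.83550 <1
  x=-2.768: |R|=0.63593 <1
  x=-2.343: |R|=0.47753 <1
  x=-4.352: |R|=1.08429 >1
  x=-4.322: |R|=1.07739 >1
  x=-4.139: |R|=1.03416 >1
So |R|<1 on (-4.0000, 0).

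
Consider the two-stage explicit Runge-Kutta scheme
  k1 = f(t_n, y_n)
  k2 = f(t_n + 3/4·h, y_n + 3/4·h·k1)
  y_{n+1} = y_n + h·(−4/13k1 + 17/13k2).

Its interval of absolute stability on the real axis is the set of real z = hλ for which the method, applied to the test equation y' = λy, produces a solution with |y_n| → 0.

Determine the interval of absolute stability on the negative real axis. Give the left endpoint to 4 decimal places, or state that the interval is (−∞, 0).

(-1.0196, 0).

Test eqn y'=λy, z=hλ:
  k1=λy_n ⇒ h·k1=z·y_n;  k2=λ(1+3/4z)y_n ⇒ h·k2=z(1+3/4z)y_n
  y_{n+1}/y_n = 1 − 4/13z + 17/13z(1+3/4z) = 1 + z + 51/52z²
  so R(z) = 1 + z + 51/52z².

Solve |R(x)|<1 on ℝ⁻.
x=-1.57: |R|=1.8475
R=1: x+51/52x²=0 ⇒ x=−52/51=-1.0196; min R=1−1/(4·51/52)=0.7451>−1
Confirm numerically:
  x=-0.876: |R|=0.87662 <1
  x=-0.699: |R|=0.78020 <1
  x=-0.537: |R|=0.74582 <1
  x=-1.552: |R|=1.81038 >1
  x=-1.427: |R|=1.57017 >1
So |R|<1 on (-1.0196, 0).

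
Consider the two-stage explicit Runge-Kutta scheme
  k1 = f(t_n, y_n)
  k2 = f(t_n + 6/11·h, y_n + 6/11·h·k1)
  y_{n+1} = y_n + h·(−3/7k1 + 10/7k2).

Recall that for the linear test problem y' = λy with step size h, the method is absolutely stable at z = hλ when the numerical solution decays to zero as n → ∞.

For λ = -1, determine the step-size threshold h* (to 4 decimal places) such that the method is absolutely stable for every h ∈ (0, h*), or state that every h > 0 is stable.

(-1.2833,0); λ=-1 ⇒ h* = (77/60)/1 = 1.2833.

On y'=λy, z=hλ:
  k1=λy_n ⇒ h·k1=z·y_n;  k2=λ(1+6/11z)y_n ⇒ h·k2=z(1+6/11z)y_n
  y_{n+1}/y_n = 1 − 3/7z + 10/7z(1+6/11z) = 1 + z + 60/77z²
  R(z) = 1 + z + 60/77z².

Need |R(x)|<1, x<0.
x=-0.54: |R|=0.6872
R=1: x+60/77x²=0 ⇒ x=−77/60=-1.2833; min R=1−1/(4·60/77)=0.6792>−1
Confirm numerically:
  x=-1.214: |R|=0.93441 <1
  x=-1.199: |R|=0.92121 <1
  x=-1.036: |R|=0.80033 <1
  x=-0.656: |R|=0.67933 <1
  x=-1.585: |R|=1.37258 >1
  x=-1.339: |R|=1.05808 >1
Interval (-1.2833, 0).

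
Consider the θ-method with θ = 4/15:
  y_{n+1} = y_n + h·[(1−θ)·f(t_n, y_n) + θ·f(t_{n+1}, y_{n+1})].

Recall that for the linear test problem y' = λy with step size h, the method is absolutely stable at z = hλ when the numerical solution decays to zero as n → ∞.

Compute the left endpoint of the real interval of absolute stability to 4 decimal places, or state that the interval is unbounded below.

Set f=λy, z=hλ:
  y_{n+1} = y_n + z·[11/15·y_n + 4/15·y_{n+1}] ⇒ (1 − 4/15z)y_{n+1} = (1 + 11/15z)y_n
  ⇒ R(z) = (1 + 11/15z)/(1 − 4/15z).

Find x<0 with |R(x)|<1.
x=-1.13: |R|=0.1317
R=−1: 1+11/15x = −1+4/15x ⇒ -7/15x=2 ⇒ x=2/(-7/15)=-4.2857
Confirm numerically:
  x=-4.067: |R|=0.95104 <1
  x=-3.046: |R|=0.68077 <1
  x=-2.959: |R|=0.65394 <1
  x=-2.389: |R|=0.45932 <1
  x=-4.872: |R|=1.11900 >1
  x=-4.710: |R|=1.08777 >1
Interval (-4.2857, 0).

z* = -4.2857.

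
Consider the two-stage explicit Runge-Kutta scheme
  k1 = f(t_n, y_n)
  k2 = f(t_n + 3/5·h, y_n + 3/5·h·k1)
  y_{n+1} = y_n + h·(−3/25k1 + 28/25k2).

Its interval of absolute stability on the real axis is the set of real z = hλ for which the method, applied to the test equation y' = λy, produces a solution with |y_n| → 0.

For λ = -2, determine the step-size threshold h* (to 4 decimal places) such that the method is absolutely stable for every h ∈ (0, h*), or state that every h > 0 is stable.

Set f=λy, z=hλ:
  k1=λy_n ⇒ h·k1=z·y_n;  k2=λ(1+3/5z)y_n ⇒ h·k2=z(1+3/5z)y_n
  y_{n+1}/y_n = 1 − 3/25z + 28/25z(1+3/5z) = 1 + z + 84/125z²
  R(z) = 1 + z + 84/125z².

Find x<0 with |R(x)|<1.
x=-1.6: |R|=1.1203
R=1: x+84/125x²=0 ⇒ x=−125/84=-1.4881; min R=1−1/(4·84/125)=0.6280>−1
Confirm numerically:
  x=-1.238: |R|=0.79194 <1
  x=-1.123: |R|=0.72448 <1
  x=-1.029: |R|=0.68254 <1
  x=-2.048: |R|=1.77057 >1
  x=-1.755: |R|=1.31478 >1
Stable set (-1.4881, 0).

(-1.4881,0); λ=-2 ⇒ h* = (125/84)/2 = 0.7440.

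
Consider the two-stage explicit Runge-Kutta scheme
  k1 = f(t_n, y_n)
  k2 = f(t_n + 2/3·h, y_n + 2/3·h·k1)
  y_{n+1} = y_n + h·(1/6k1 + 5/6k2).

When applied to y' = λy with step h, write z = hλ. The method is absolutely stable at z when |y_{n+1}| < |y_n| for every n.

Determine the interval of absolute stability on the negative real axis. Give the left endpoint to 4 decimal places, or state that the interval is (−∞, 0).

With y'=λy (z=hλ):
  k1=λy_n ⇒ h·k1=z·y_n;  k2=λ(1+2/3z)y_n ⇒ h·k2=z(1+2/3z)y_n
  y_{n+1}/y_n = 1 + 1/6z + 5/6z(1+2/3z) = 1 + z + 5/9z²
  R(z) = 1 + z + 5/9z².

Boundary: |R(x)|=1, x<0.
x=-0.75: |R|=0.5625
R=1: x+5/9x²=0 ⇒ x=−9/5=-1.8000; min R=1−1/(4·5/9)=0.5500>−1
Confirm numerically:
  x=-1.589: |R|=0.81373 <1
  x=-1.544: |R|=0.78041 <1
  x=-1.373: |R|=0.67429 <1
  x=-1.323: |R|=0.64941 <1
  x=-2.276: |R|=1.60188 >1
  x=-2.101: |R|=1.35133 >1
  x=-1.991: |R|=1.21127 >1
So |R|<1 on (-1.8000, 0).

(-1.8000, 0).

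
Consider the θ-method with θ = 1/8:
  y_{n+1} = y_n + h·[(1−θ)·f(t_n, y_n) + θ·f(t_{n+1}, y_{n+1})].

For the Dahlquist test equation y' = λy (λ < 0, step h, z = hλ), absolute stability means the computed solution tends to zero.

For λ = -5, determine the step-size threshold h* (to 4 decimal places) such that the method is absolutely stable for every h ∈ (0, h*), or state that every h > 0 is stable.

Test eqn y'=λy, z=hλ:
  y_{n+1} = y_n + z·[7/8·y_n + 1/8·y_{n+1}] ⇒ (1 − 1/8z)y_{n+1} = (1 + 7/8z)y_n
  ⇒ R(z) = (1 + 7/8z)/(1 − 1/8z).

Need |R(x)|<1, x<0.
x=-0.91: |R|=0.1829
R=−1: 1+7/8x = −1+1/8x ⇒ -3/4x=2 ⇒ x=2/(-3/4)=-2.6667
Confirm numerically:
  x=-2.554: |R|=0.93595 <1
  x=-2.186: |R|=0.71687 <1
  x=-1.702: |R|=0.40342 <1
  x=-1.656: |R|=0.37200 <1
  x=-3.243: |R|=1.30757 >1
  x=-3.001: |R|=1.18235 >1
Stable set (-2.6667, 0).

(-2.6667,0); λ=-5 ⇒ h* = (8/3)/5 = 0.5333.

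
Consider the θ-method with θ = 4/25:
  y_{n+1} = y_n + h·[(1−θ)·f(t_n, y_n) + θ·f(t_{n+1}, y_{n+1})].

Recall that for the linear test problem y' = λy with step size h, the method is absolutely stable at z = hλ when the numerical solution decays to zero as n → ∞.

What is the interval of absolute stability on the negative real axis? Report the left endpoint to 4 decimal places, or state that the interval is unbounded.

Set f=λy, z=hλ:
  y_{n+1} = y_n + z·[21/25·y_n + 4/25·y_{n+1}] ⇒ (1 − 4/25z)y_{n+1} = (1 + 21/25z)y_n
  R(z) = (1 + 21/25z)/(1 − 4/25z).

Solve |R(x)|<1 on ℝ⁻.
x=-1.17: |R|=0.0145
R=−1: 1+21/25x = −1+4/25x ⇒ -17/25x=2 ⇒ x=2/(-17/25)=-2.9412
Confirm numerically:
  x=-2.317: |R|=0.69035 <1
  x=-2.205: |R|=0.62995 <1
  x=-1.202: |R|=0.00812 <1
  x=-3.438: |R|=1.21795 >1
  x=-3.000: |R|=1.02703 >1
Interval (-2.9412, 0).

(-2.9412, 0).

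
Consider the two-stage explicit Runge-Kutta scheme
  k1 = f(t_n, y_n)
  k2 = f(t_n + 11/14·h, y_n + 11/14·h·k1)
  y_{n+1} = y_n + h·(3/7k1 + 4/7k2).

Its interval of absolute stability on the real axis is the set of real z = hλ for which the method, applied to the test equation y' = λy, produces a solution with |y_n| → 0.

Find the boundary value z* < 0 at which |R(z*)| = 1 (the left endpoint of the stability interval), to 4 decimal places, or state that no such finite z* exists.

z* = -2.2273.

With y'=λy (z=hλ):
  k1=λy_n ⇒ h·k1=z·y_n;  k2=λ(1+11/14z)y_n ⇒ h·k2=z(1+11/14z)y_n
  y_{n+1}/y_n = 1 + 3/7z + 4/7z(1+11/14z) = 1 + z + 22/49z²
  ⇒ R(z) = 1 + z + 22/49z².

Need |R(x)|<1, x<0.
x=-1.62: |R|=0.5583
R=1: x+22/49x²=0 ⇒ x=−49/22=-2.2273; min R=1−1/(4·22/49)=0.4432>−1
Confirm numerically:
  x=-2.004: |R|=0.79911 <1
  x=-1.627: |R|=0.56151 <1
  x=-1.560: |R|=0.53264 <1
  x=-1.417: |R|=0.48450 <1
  x=-2.723: |R|=1.60606 >1
  x=-2.457: |R|=1.25342 >1
Stable set (-2.2273, 0).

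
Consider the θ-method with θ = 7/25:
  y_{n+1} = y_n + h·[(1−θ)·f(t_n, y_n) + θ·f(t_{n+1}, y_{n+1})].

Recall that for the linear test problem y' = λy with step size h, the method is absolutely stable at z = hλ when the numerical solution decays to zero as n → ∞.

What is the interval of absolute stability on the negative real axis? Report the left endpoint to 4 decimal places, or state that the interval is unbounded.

With y'=λy (z=hλ):
  y_{n+1} = y_n + z·[18/25·y_n + 7/25·y_{n+1}] ⇒ (1 − 7/25z)y_{n+1} = (1 + 18/25z)y_n
  R(z) = (1 + 18/25z)/(1 − 7/25z).

Find x<0 with |R(x)|<1.
x=-0.33: |R|=0.6979
R=−1: 1+18/25x = −1+7/25x ⇒ -11/25x=2 ⇒ x=2/(-11/25)=-4.5455
Confirm numerically:
  x=-3.987: |R|=0.88389 <1
  x=-2.927: |R|=0.60863 <1
  x=-2.616: |R|=0.50997 <1
  x=-5.135: |R|=1.10641 >1
  x=-5.131: |R|=1.10573 >1
  x=-4.972: |R|=1.07846 >1
Interval (-4.5455, 0).

z∈(-4.5455,0).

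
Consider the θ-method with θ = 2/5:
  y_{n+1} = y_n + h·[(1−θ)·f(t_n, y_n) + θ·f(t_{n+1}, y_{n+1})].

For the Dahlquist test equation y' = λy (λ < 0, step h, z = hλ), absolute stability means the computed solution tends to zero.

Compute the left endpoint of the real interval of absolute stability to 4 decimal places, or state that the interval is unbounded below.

z* = -10.0000.

Test eqn y'=λy, z=hλ:
  y_{n+1} = y_n + z·[3/5·y_n + 2/5·y_{n+1}] ⇒ (1 − 2/5z)y_{n+1} = (1 + 3/5z)y_n
  R(z) = (1 + 3/5z)/(1 − 2/5z).

Solve |R(x)|<1 on ℝ⁻.
x=-0.99: |R|=0.2908
R=−1: 1+3/5x = −1+2/5x ⇒ -1/5x=2 ⇒ x=2/(-1/5)=-10.0000
Confirm numerically:
  x=-7.284: |R|=0.86120 <1
  x=-4.772: |R|=0.64054 <1
  x=-4.305: |R|=0.58156 <1
  x=-10.263: |R|=1.01030 >1
  x=-10.242: |R|=1.00950 >1
Stable set (-10.0000, 0).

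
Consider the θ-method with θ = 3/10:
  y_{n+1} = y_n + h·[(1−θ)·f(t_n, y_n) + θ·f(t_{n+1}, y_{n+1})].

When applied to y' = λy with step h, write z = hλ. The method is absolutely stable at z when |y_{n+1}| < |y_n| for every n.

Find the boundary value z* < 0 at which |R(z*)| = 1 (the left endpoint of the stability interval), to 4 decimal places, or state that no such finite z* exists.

With y'=λy (z=hλ):
  y_{n+1} = y_n + z·[7/10·y_n + 3/10·y_{n+1}] ⇒ (1 − 3/10z)y_{n+1} = (1 + 7/10z)y_n
  R(z) = (1 + 7/10z)/(1 − 3/10z).

Need |R(x)|<1, x<0.
x=-0.77: |R|=0.3745
R=−1: 1+7/10x = −1+3/10x ⇒ -2/5x=2 ⇒ x=2/(-2/5)=-5.0000
Confirm numerically:
  x=-3.258: |R|=0.64762 <1
  x=-2.340: |R|=0.37485 <1
  x=-2.270: |R|=0.35039 <1
  x=-2.116: |R|=0.29435 <1
  x=-5.382: |R|=1.05844 >1
  x=-5.376: |R|=1.05756 >1
  x=-5.330: |R|=1.05079 >1
Interval (-5.0000, 0).

left endpoint -5.0000.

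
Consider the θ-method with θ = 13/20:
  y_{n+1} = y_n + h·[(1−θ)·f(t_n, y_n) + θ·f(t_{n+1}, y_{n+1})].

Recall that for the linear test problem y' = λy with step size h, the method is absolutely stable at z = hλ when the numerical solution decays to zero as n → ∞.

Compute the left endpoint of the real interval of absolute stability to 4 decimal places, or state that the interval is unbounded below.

Test eqn y'=λy, z=hλ:
  y_{n+1} = y_n + z·[7/20·y_n + 13/20·y_{n+1}] ⇒ (1 − 13/20z)y_{n+1} = (1 + 7/20z)y_n
  Hence R(z) = (1 + 7/20z)/(1 − 13/20z).

Need |R(x)|<1, x<0.
x=-1.42: |R|=0.2616
x=-2: |R|=0.1304
x=-10: |R|=0.3333
x=-100: |R|=0.5152
θ=13/20≥1/2 ⇒ |1+7/20x|<|1−13/20x| ∀x<0 ⇒ stable on all of ℝ⁻.

interval (−∞, 0).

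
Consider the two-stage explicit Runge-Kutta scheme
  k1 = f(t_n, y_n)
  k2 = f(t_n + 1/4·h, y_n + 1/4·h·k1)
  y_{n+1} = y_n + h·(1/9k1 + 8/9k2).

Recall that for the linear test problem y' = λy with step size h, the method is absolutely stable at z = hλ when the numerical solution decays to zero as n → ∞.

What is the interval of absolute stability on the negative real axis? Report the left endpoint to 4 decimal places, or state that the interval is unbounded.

On y'=λy, z=hλ:
  k1=λy_n ⇒ h·k1=z·y_n;  k2=λ(1+1/4z)y_n ⇒ h·k2=z(1+1/4z)y_n
  y_{n+1}/y_n = 1 + 1/9z + 8/9z(1+1/4z) = 1 + z + 2/9z²
  so R(z) = 1 + z + 2/9z².

Solve |R(x)|<1 on ℝ⁻.
x=-1.04: |R|=0.2004
R=1: x+2/9x²=0 ⇒ x=−9/2=-4.5000; min R=1−1/(4·2/9)=-0.1250>−1
Confirm numerically:
  x=-3.415: |R|=0.17661 <1
  x=-3.088: |R|=0.03105 <1
  x=-3.062: |R|=0.02152 <1
  x=-4.885: |R|=1.41794 >1
  x=-4.790: |R|=1.30869 >1
  x=-4.672: |R|=1.17857 >1
Stable set (-4.5000, 0).

z∈(-4.5000,0).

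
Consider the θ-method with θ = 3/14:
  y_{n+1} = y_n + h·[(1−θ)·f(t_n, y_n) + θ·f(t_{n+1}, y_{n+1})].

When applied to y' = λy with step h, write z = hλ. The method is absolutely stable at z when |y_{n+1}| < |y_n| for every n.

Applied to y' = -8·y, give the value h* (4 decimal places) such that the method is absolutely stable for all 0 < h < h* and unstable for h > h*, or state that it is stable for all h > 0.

Set f=λy, z=hλ:
  y_{n+1} = y_n + z·[11/14·y_n + 3/14·y_{n+1}] ⇒ (1 − 3/14z)y_{n+1} = (1 + 11/14z)y_n
  ⇒ R(z) = (1 + 11/14z)/(1 − 3/14z).

Find x<0 with |R(x)|<1.
x=-0.88: |R|=0.2596
R=−1: 1+11/14x = −1+3/14x ⇒ -4/7x=2 ⇒ x=2/(-4/7)=-3.5000
Confirm numerically:
  x=-3.275: |R|=0.92445 <1
  x=-2.916: |R|=0.79462 <1
  x=-2.694: |R|=0.70800 <1
  x=-2.329: |R|=0.55363 <1
  x=-4.030: |R|=1.16251 >1
  x=-3.817: |R|=1.09964 >1
  x=-3.561: |R|=1.01977 >1
So |R|<1 on (-3.5000, 0).

(-3.5000,0); λ=-8 ⇒ h* = (7/2)/8 = 0.4375.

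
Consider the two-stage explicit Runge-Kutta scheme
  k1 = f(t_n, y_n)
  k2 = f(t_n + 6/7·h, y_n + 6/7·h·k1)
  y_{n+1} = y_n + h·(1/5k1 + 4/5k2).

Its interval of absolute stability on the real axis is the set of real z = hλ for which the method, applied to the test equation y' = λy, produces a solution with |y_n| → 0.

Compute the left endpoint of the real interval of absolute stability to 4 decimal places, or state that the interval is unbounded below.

On y'=λy, z=hλ:
  k1=λy_n ⇒ h·k1=z·y_n;  k2=λ(1+6/7z)y_n ⇒ h·k2=z(1+6/7z)y_n
  y_{n+1}/y_n = 1 + 1/5z + 4/5z(1+6/7z) = 1 + z + 24/35z²
  R(z) = 1 + z + 24/35z².

Solve |R(x)|<1 on ℝ⁻.
x=-1.19: |R|=0.7810
R=1: x+24/35x²=0 ⇒ x=−35/24=-1.4583; min R=1−1/(4·24/35)=0.6354>−1
Confirm numerically:
  x=-1.379: |R|=0.92498 <1
  x=-0.986: |R|=0.68065 <1
  x=-0.878: |R|=0.65061 <1
  x=-1.924: |R|=1.61436 >1
  x=-1.802: |R|=1.42465 >1
  x=-1.699: |R|=1.28038 >1
Stable set (-1.4583, 0).

z* = -1.4583.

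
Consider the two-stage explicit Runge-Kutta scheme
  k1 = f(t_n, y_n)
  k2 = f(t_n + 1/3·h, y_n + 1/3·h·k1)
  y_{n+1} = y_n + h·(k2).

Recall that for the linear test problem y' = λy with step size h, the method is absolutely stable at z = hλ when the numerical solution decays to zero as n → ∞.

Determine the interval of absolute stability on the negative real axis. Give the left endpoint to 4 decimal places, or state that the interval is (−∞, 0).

z∈(-3.0000,0).

Set f=λy, z=hλ:
  k1=λy_n ⇒ h·k1=z·y_n;  k2=λ(1+1/3z)y_n ⇒ h·k2=z(1+1/3z)y_n
  y_{n+1}/y_n = 1 + z(1+1/3z) = 1 + z + 1/3z²
  so R(z) = 1 + z + 1/3z².

Solve |R(x)|<1 on ℝ⁻.
x=-0.8: |R|=0.4133
R=1: x+1/3x²=0 ⇒ x=−3=-3.0000; min R=1−1/(4·1/3)=0.2500>−1
Confirm numerically:
  x=-2.891: |R|=0.89496 <1
  x=-1.525: |R|=0.25021 <1
  x=-1.220: |R|=0.27613 <1
  x=-3.555: |R|=1.65768 >1
  x=-3.039: |R|=1.03951 >1
Stable set (-3.0000, 0).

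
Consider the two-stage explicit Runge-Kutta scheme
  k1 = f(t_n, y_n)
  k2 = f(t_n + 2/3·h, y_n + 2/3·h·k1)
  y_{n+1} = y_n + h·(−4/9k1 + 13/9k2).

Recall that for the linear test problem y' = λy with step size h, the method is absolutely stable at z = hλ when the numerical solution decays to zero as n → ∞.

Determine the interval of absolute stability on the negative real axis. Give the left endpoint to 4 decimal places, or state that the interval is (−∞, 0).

(-1.0385, 0).

With y'=λy (z=hλ):
  k1=λy_n ⇒ h·k1=z·y_n;  k2=λ(1+2/3z)y_n ⇒ h·k2=z(1+2/3z)y_n
  y_{n+1}/y_n = 1 − 4/9z + 13/9z(1+2/3z) = 1 + z + 26/27z²
  Hence R(z) = 1 + z + 26/27z².

Solve |R(x)|<1 on ℝ⁻.
x=-1.76: |R|=2.2229
R=1: x+26/27x²=0 ⇒ x=−27/26=-1.0385; min R=1−1/(4·26/27)=0.7404>−1
Confirm numerically:
  x=-0.992: |R|=0.95562 <1
  x=-0.772: |R|=0.80191 <1
  x=-0.699: |R|=0.77150 <1
  x=-0.528: |R|=0.74046 <1
  x=-1.604: |R|=1.87353 >1
  x=-1.552: |R|=1.76749 >1
Interval (-1.0385, 0).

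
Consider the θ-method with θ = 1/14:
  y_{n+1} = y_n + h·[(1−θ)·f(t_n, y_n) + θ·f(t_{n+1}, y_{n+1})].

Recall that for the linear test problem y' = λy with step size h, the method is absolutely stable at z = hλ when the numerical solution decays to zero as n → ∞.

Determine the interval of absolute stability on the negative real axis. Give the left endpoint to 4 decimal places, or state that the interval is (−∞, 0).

(-2.3333, 0).

With y'=λy (z=hλ):
  y_{n+1} = y_n + z·[13/14·y_n + 1/14·y_{n+1}] ⇒ (1 − 1/14z)y_{n+1} = (1 + 13/14z)y_n
  Hence R(z) = (1 + 13/14z)/(1 − 1/14z).

Find x<0 with |R(x)|<1.
x=-0.43: |R|=0.5828
R=−1: 1+13/14x = −1+1/14x ⇒ -6/7x=2 ⇒ x=2/(-6/7)=-2.3333
Confirm numerically:
  x=-2.129: |R|=0.84798 <1
  x=-1.202: |R|=0.10696 <1
  x=-1.067: |R|=0.00856 <1
  x=-2.773: |R|=1.31455 >1
  x=-2.358: |R|=1.01810 >1
So |R|<1 on (-2.3333, 0).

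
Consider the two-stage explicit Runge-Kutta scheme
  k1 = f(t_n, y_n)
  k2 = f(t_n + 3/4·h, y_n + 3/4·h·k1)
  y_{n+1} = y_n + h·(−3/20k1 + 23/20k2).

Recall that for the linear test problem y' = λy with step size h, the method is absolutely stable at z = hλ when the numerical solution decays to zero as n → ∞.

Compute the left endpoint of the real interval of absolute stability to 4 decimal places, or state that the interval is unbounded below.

left endpoint -1.1594.

Set f=λy, z=hλ:
  k1=λy_n ⇒ h·k1=z·y_n;  k2=λ(1+3/4z)y_n ⇒ h·k2=z(1+3/4z)y_n
  y_{n+1}/y_n = 1 − 3/20z + 23/20z(1+3/4z) = 1 + z + 69/80z²
  Hence R(z) = 1 + z + 69/80z².

Find x<0 with |R(x)|<1.
x=-0.48: |R|=0.7187
R=1: x+69/80x²=0 ⇒ x=−80/69=-1.1594; min R=1−1/(4·69/80)=0.7101>−1
Confirm numerically:
  x=-0.787: |R|=0.74721 <1
  x=-0.758: |R|=0.73756 <1
  x=-0.742: |R|=0.73286 <1
  x=-0.579: |R|=0.71015 <1
  x=-1.705: |R|=1.80231 >1
  x=-1.476: |R|=1.40302 >1
  x=-1.373: |R|=1.25292 >1
Stable set (-1.1594, 0).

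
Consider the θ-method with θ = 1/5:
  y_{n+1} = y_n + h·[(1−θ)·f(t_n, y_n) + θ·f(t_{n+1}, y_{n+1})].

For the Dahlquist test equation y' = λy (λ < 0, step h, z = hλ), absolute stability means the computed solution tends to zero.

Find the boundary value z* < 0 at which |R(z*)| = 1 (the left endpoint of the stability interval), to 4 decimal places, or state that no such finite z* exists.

z* = -3.3333.

Test eqn y'=λy, z=hλ:
  y_{n+1} = y_n + z·[4/5·y_n + 1/5·y_{n+1}] ⇒ (1 − 1/5z)y_{n+1} = (1 + 4/5z)y_n
  ⇒ R(z) = (1 + 4/5z)/(1 − 1/5z).

Find x<0 with |R(x)|<1.
x=-1.49: |R|=0.1479
R=−1: 1+4/5x = −1+1/5x ⇒ -3/5x=2 ⇒ x=2/(-3/5)=-3.3333
Confirm numerically:
  x=-3.089: |R|=0.90938 <1
  x=-2.461: |R|=0.64924 <1
  x=-1.541: |R|=0.17795 <1
  x=-3.754: |R|=1.14416 >1
  x=-3.703: |R|=1.12743 >1
  x=-3.522: |R|=1.06642 >1
Stable set (-3.3333, 0).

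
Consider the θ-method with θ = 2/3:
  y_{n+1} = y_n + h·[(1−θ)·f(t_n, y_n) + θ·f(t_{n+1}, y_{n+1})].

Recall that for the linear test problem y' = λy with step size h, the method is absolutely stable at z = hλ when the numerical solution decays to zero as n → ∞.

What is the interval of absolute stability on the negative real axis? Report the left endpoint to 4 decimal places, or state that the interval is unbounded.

interval (−∞, 0).

Set f=λy, z=hλ:
  y_{n+1} = y_n + z·[1/3·y_n + 2/3·y_{n+1}] ⇒ (1 − 2/3z)y_{n+1} = (1 + 1/3z)y_n
  R(z) = (1 + 1/3z)/(1 − 2/3z).

Boundary: |R(x)|=1, x<0.
x=-0.53: |R|=0.6084
x=-2: |R|=0.1429
x=-10: |R|=0.3043
x=-100: |R|=0.4778
θ=2/3≥1/2 ⇒ |1+1/3x|<|1−2/3x| ∀x<0 ⇒ stable on all of ℝ⁻.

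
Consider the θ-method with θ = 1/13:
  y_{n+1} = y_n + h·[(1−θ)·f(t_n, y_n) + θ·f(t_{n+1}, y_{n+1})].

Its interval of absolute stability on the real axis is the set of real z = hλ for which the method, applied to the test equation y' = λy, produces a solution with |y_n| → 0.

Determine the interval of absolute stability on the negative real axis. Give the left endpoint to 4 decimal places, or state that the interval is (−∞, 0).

With y'=λy (z=hλ):
  y_{n+1} = y_n + z·[12/13·y_n + 1/13·y_{n+1}] ⇒ (1 − 1/13z)y_{n+1} = (1 + 12/13z)y_n
  R(z) = (1 + 12/13z)/(1 − 1/13z).

Boundary: |R(x)|=1, x<0.
x=-0.52: |R|=0.5000
R=−1: 1+12/13x = −1+1/13x ⇒ -11/13x=2 ⇒ x=2/(-11/13)=-2.3636
Confirm numerically:
  x=-1.586: |R|=0.41355 <1
  x=-1.517: |R|=0.35848 <1
  x=-1.090: |R|=0.00568 <1
  x=-0.984: |R|=0.08524 <1
  x=-2.901: |R|=1.37174 >1
  x=-2.890: |R|=1.36438 >1
So |R|<1 on (-2.3636, 0).

(-2.3636, 0).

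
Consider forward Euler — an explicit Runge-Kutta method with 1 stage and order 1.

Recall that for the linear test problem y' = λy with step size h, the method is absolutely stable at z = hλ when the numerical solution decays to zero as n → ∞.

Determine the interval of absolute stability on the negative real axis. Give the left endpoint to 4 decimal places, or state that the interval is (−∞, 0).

z∈(-2.0000,0).

Test eqn y'=λy, z=hλ:
  order 1, 1-stage ⇒ R(z)=1+z
  (e.g. R(-1.07)=-0.07000, |R|=0.07000)

Find x<0 with |R(x)|<1.
x=-1.07: |R|=0.0700
|R(-2.38)|=1.3800 |R(-1.35)|=0.3500 |R(-1.14)|=0.1400
Bisect:
  x_lo=-2.5282 |R|=1.5282  x_hi=-0.2652 |R|=0.7348
  mid=-1.39675 |R|=0.39675 →hi
  mid=-1.96250 |R|=0.96250 →hi
  mid=-2.24537 |R|=1.24537 →lo
  mid=-2.10393 |R|=1.10393 →lo
  mid=-2.03322 |R|=1.03322 →lo
  mid=-1.99786 |R|=0.99786 →hi
  mid=-2.01554 |R|=1.01554 →lo
  mid=-2.00670 |R|=1.00670 →lo
  mid=-2.00228 |R|=1.00228 →lo
  ...
  [-2.00007,-1.99993] ⇒ x*=-2.0000
Interval (-2.0000, 0).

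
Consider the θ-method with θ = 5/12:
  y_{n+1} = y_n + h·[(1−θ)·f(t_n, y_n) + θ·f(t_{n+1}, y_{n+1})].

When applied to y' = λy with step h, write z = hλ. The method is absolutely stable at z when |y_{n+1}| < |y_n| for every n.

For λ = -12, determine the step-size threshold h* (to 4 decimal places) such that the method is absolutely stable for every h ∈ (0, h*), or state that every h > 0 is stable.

(-12.0000,0); λ=-12 ⇒ h* = (12)/12 = 1.0000.

On y'=λy, z=hλ:
  y_{n+1} = y_n + z·[7/12·y_n + 5/12·y_{n+1}] ⇒ (1 − 5/12z)y_{n+1} = (1 + 7/12z)y_n
  ⇒ R(z) = (1 + 7/12z)/(1 − 5/12z).

Find x<0 with |R(x)|<1.
x=-0.43: |R|=0.6353
R=−1: 1+7/12x = −1+5/12x ⇒ -1/6x=2 ⇒ x=2/(-1/6)=-12.0000
Confirm numerically:
  x=-10.151: |R|=0.94107 <1
  x=-8.945: |R|=0.89229 <1
  x=-6.974: |R|=0.78553 <1
  x=-6.884: |R|=0.77958 <1
  x=-12.423: |R|=1.01141 >1
  x=-12.065: |R|=1.00180 >1
Interval (-12.0000, 0).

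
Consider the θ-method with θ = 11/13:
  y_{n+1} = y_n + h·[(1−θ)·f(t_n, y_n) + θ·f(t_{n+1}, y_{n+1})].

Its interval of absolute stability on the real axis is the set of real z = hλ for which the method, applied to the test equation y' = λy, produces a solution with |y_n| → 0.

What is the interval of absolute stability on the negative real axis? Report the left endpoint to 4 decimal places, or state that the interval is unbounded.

unbounded; (−∞, 0).

With y'=λy (z=hλ):
  y_{n+1} = y_n + z·[2/13·y_n + 11/13·y_{n+1}] ⇒ (1 − 11/13z)y_{n+1} = (1 + 2/13z)y_n
  ⇒ R(z) = (1 + 2/13z)/(1 − 11/13z).

Need |R(x)|<1, x<0.
x=-1.18: |R|=0.4095
x=-2: |R|=0.2571
x=-10: |R|=0.0569
x=-100: |R|=0.1680
θ=11/13≥1/2 ⇒ |1+2/13x|<|1−11/13x| ∀x<0 ⇒ interval (−∞,0).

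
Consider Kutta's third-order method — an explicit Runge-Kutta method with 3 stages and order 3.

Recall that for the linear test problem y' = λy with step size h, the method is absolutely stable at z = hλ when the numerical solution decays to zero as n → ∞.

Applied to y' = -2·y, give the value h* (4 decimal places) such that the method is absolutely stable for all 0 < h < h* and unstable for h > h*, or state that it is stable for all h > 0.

Set f=λy, z=hλ:
  order 3, 3-stage ⇒ R(z)=1+z+z^2/2+z^3/6
  (e.g. R(-1.28)=0.18967, |R|=0.18967)

Solve |R(x)|<1 on ℝ⁻.
x=-1.28: |R|=0.1897
|R(-1.56)|=0.0241 |R(-1.27)|=0.1951 |R(-0.71)|=0.4824
Bisect:
  x_lo=-3.2774 |R|=2.7739  x_hi=-0.3429 |R|=0.7092
  mid=-1.81014 |R|=0.16035 →hi
  mid=-2.54375 |R|=1.05170 →lo
  mid=-2.17694 |R|=0.52685 →hi
  mid=-2.36034 |R|=0.76640 →hi
  mid=-2.45205 |R|=0.90295 →hi
  mid=-2.49790 |R|=0.97575 →hi
  mid=-2.52082 |R|=1.01333 →lo
  mid=-2.50936 |R|=0.99444 →hi
  ...
  [-2.51276,-2.51258] ⇒ x*=-2.5127
Stable set (-2.5127, 0).

(-2.5127,0); λ=-2 ⇒ h* = 1.2564.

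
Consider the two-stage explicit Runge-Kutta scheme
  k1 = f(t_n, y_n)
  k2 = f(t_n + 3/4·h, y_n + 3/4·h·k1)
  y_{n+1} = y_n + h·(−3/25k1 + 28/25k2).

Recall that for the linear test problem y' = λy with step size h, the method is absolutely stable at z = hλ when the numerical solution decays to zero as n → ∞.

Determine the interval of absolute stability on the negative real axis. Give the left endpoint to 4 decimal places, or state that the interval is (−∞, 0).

Test eqn y'=λy, z=hλ:
  k1=λy_n ⇒ h·k1=z·y_n;  k2=λ(1+3/4z)y_n ⇒ h·k2=z(1+3/4z)y_n
  y_{n+1}/y_n = 1 − 3/25z + 28/25z(1+3/4z) = 1 + z + 21/25z²
  R(z) = 1 + z + 21/25z².

Find x<0 with |R(x)|<1.
x=-1.05: |R|=0.8761
R=1: x+21/25x²=0 ⇒ x=−25/21=-1.1905; min R=1−1/(4·21/25)=0.7024>−1
Confirm numerically:
  x=-0.870: |R|=0.76580 <1
  x=-0.850: |R|=0.75690 <1
  x=-0.735: |R|=0.71879 <1
  x=-1.677: |R|=1.68536 >1
  x=-1.300: |R|=1.11960 >1
So |R|<1 on (-1.1905, 0).

z∈(-1.1905,0).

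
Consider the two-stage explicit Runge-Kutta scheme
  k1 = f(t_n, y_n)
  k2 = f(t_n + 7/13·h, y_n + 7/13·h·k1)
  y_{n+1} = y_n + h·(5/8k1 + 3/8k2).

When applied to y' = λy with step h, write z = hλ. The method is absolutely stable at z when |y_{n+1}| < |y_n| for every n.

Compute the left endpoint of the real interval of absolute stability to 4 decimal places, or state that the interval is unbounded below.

left endpoint -4.9524.

Set f=λy, z=hλ:
  k1=λy_n ⇒ h·k1=z·y_n;  k2=λ(1+7/13z)y_n ⇒ h·k2=z(1+7/13z)y_n
  y_{n+1}/y_n = 1 + 5/8z + 3/8z(1+7/13z) = 1 + z + 21/104z²
  so R(z) = 1 + z + 21/104z².

Solve |R(x)|<1 on ℝ⁻.
x=-0.92: |R|=0.2509
R=1: x+21/104x²=0 ⇒ x=−104/21=-4.9524; min R=1−1/(4·21/104)=-0.2381>−1
Confirm numerically:
  x=-3.931: |R|=0.18927 <1
  x=-3.285: |R|=0.10600 <1
  x=-2.729: |R|=0.22519 <1
  x=-2.098: |R|=0.20921 <1
  x=-5.508: |R|=1.61796 >1
  x=-5.417: |R|=1.50821 >1
So |R|<1 on (-4.9524, 0).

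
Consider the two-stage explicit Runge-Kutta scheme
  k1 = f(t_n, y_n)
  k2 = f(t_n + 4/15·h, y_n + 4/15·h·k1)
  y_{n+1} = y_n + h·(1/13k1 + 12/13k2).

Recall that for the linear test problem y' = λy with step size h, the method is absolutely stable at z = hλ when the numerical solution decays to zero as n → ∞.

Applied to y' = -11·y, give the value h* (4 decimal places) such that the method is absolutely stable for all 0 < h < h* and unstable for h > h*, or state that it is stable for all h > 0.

On y'=λy, z=hλ:
  k1=λy_n ⇒ h·k1=z·y_n;  k2=λ(1+4/15z)y_n ⇒ h·k2=z(1+4/15z)y_n
  y_{n+1}/y_n = 1 + 1/13z + 12/13z(1+4/15z) = 1 + z + 16/65z²
  Hence R(z) = 1 + z + 16/65z².

Find x<0 with |R(x)|<1.
x=-0.45: |R|=0.5998
R=1: x+16/65x²=0 ⇒ x=−65/16=-4.0625; min R=1−1/(4·16/65)=-0.0156>−1
Confirm numerically:
  x=-3.685: |R|=0.65758 <1
  x=-3.509: |R|=0.52191 <1
  x=-2.868: |R|=0.15672 <1
  x=-2.193: |R|=0.00918 <1
  x=-4.640: |R|=1.65959 >1
  x=-4.321: |R|=1.27495 >1
So |R|<1 on (-4.0625, 0).

(-4.0625,0); λ=-11 ⇒ h* = (65/16)/11 = 0.3693.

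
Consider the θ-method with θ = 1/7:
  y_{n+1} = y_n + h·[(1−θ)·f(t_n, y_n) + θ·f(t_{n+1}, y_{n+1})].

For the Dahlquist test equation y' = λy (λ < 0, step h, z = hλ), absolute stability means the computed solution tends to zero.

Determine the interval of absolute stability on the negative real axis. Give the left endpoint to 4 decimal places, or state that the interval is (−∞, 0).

On y'=λy, z=hλ:
  y_{n+1} = y_n + z·[6/7·y_n + 1/7·y_{n+1}] ⇒ (1 − 1/7z)y_{n+1} = (1 + 6/7z)y_n
  R(z) = (1 + 6/7z)/(1 − 1/7z).

Solve |R(x)|<1 on ℝ⁻.
x=-1.66: |R|=0.3418
R=−1: 1+6/7x = −1+1/7x ⇒ -5/7x=2 ⇒ x=2/(-5/7)=-2.8000
Confirm numerically:
  x=-2.711: |R|=0.95418 <1
  x=-1.336: |R|=0.12188 <1
  x=-1.239: |R|=0.05268 <1
  x=-3.287: |R|=1.23671 >1
  x=-2.976: |R|=1.08821 >1
  x=-2.867: |R|=1.03395 >1
Interval (-2.8000, 0).

(-2.8000, 0).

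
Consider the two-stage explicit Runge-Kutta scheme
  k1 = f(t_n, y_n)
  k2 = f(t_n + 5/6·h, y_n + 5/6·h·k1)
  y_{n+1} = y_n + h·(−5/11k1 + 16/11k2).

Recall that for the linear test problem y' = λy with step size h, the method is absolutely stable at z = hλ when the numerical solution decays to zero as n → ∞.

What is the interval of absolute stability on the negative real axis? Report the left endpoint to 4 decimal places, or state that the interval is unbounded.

(-0.8250, 0).

Set f=λy, z=hλ:
  k1=λy_n ⇒ h·k1=z·y_n;  k2=λ(1+5/6z)y_n ⇒ h·k2=z(1+5/6z)y_n
  y_{n+1}/y_n = 1 − 5/11z + 16/11z(1+5/6z) = 1 + z + 40/33z²
  R(z) = 1 + z + 40/33z².

Find x<0 with |R(x)|<1.
x=-1.21: |R|=1.5647
R=1: x+40/33x²=0 ⇒ x=−33/40=-0.8250; min R=1−1/(4·40/33)=0.7937>−1
Confirm numerically:
  x=-0.745: |R|=0.92776 <1
  x=-0.679: |R|=0.87984 <1
  x=-0.591: |R|=0.83237 <1
  x=-0.379: |R|=0.79511 <1
  x=-1.057: |R|=1.29724 >1
  x=-0.993: |R|=1.20221 >1
Interval (-0.8250, 0).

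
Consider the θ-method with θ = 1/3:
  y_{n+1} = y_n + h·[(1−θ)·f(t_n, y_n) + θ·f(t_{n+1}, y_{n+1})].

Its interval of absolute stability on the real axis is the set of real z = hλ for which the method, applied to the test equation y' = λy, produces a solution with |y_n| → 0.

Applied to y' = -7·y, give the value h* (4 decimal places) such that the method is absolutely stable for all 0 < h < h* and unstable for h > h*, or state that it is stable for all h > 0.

(-6.0000,0); λ=-7 ⇒ h* = (6)/7 = 0.8571.

Set f=λy, z=hλ:
  y_{n+1} = y_n + z·[2/3·y_n + 1/3·y_{n+1}] ⇒ (1 − 1/3z)y_{n+1} = (1 + 2/3z)y_n
  so R(z) = (1 + 2/3z)/(1 − 1/3z).

Find x<0 with |R(x)|<1.
x=-1.75: |R|=0.1053
R=−1: 1+2/3x = −1+1/3x ⇒ -1/3x=2 ⇒ x=2/(-1/3)=-6.0000
Confirm numerically:
  x=-4.977: |R|=0.87176 <1
  x=-3.794: |R|=0.67530 <1
  x=-2.846: |R|=0.46049 <1
  x=-2.464: |R|=0.35286 <1
  x=-6.556: |R|=1.05818 >1
  x=-6.144: |R|=1.01575 >1
  x=-6.055: |R|=1.00607 >1
So |R|<1 on (-6.0000, 0).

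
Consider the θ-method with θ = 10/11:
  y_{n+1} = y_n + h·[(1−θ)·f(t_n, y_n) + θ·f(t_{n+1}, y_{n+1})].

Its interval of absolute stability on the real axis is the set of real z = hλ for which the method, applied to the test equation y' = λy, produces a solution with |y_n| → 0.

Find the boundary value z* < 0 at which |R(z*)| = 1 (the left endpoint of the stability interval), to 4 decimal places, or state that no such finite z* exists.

(−∞, 0) — no finite endpoint.

Set f=λy, z=hλ:
  y_{n+1} = y_n + z·[1/11·y_n + 10/11·y_{n+1}] ⇒ (1 − 10/11z)y_{n+1} = (1 + 1/11z)y_n
  R(z) = (1 + 1/11z)/(1 − 10/11z).

Boundary: |R(x)|=1, x<0.
x=-0.79: |R|=0.5402
x=-2: |R|=0.2903
x=-10: |R|=0.0090
x=-100: |R|=0.0880
θ=10/11≥1/2 ⇒ |1+1/11x|<|1−10/11x| ∀x<0 ⇒ stable on all of ℝ⁻.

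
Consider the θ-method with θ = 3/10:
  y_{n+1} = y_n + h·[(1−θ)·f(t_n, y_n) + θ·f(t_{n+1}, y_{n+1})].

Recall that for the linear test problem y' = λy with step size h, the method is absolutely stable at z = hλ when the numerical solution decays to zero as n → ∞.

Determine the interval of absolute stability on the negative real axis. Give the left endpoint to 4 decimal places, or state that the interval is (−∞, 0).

With y'=λy (z=hλ):
  y_{n+1} = y_n + z·[7/10·y_n + 3/10·y_{n+1}] ⇒ (1 − 3/10z)y_{n+1} = (1 + 7/10z)y_n
  ⇒ R(z) = (1 + 7/10z)/(1 − 3/10z).

Find x<0 with |R(x)|<1.
x=-0.38: |R|=0.6589
R=−1: 1+7/10x = −1+3/10x ⇒ -2/5x=2 ⇒ x=2/(-2/5)=-5.0000
Confirm numerically:
  x=-3.963: |R|=0.81050 <1
  x=-3.866: |R|=0.78998 <1
  x=-3.277: |R|=0.65246 <1
  x=-2.720: |R|=0.49780 <1
  x=-5.464: |R|=1.07032 >1
  x=-5.391: |R|=1.05976 >1
  x=-5.331: |R|=1.05094 >1
So |R|<1 on (-5.0000, 0).

(-5.0000, 0).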